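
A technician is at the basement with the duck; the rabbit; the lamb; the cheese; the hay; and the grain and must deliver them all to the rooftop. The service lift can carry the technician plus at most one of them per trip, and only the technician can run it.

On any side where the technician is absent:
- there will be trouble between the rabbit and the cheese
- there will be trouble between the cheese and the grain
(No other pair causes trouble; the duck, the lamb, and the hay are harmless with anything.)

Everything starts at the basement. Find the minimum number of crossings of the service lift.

Counting alone: the technician can take at most 1 across per trip to the rooftop, so moving all 6 needs at least 6 loaded trips out, with a return between consecutive ones — at least 11 crossings.
The safety rule pushes this higher. Following every safe sequence of crossings, the most of the 6 that can be at the rooftop as the service lift arrives there on crossing 11 is 5 — never all 6.
So no plan with fewer than 13 crossings exists, and this one achieves 13:
1. Technician goes to the rooftop with the cheese.
2. Technician goes back to the basement alone.
3. Technician goes to the rooftop with the duck.
4. Technician goes back to the basement alone.
5. Technician goes to the rooftop with the rabbit.
6. Technician goes back to the basement with the cheese.
7. Technician goes to the rooftop with the grain.
8. Technician goes back to the basement alone.
9. Technician goes to the rooftop with the lamb.
10. Technician goes back to the basement alone.
11. Technician goes to the rooftop with the hay.
12. Technician goes back to the basement alone.
13. Technician goes to the rooftop with the cheese.

13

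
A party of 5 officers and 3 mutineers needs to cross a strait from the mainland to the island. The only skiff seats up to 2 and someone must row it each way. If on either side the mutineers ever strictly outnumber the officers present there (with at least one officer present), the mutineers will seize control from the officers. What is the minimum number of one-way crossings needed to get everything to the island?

Counting alone: each trip to the island takes at most 2 across and each return brings at least 1 back, so after t trips out (and t−1 returns) at most 2t − (t−1) of the 8 are across; that first reaches 8 at t = 7, so at least 13 crossings are needed.
The plan below uses exactly 13 crossings, so it is optimal:
1. 2 mutineers → the island.  (the mainland: 5O 1M; the island: 0O 2M)
2. 1 mutineer ← the mainland.  (the mainland: 5O 2M; the island: 0O 1M)
3. 2 mutineers → the island.  (the mainland: 5O 0M; the island: 0O 3M)
4. 1 mutineer ← the mainland.  (the mainland: 5O 1M; the island: 0O 2M)
5. 2 officers → the island.  (the mainland: 3O 1M; the island: 2O 2M)
6. 1 mutineer ← the mainland.  (the mainland: 3O 2M; the island: 2O 1M)
7. 1 officer and 1 mutineer → the island.  (the mainland: 2O 1M; the island: 3O 2M)
8. 1 mutineer ← the mainland.  (the mainland: 2O 2M; the island: 3O 1M)
9. 2 mutineers → the island.  (the mainland: 2O 0M; the island: 3O 3M)
10. 1 mutineer ← the mainland.  (the mainland: 2O 1M; the island: 3O 2M)
11. 1 officer and 1 mutineer → the island.  (the mainland: 1O 0M; the island: 4O 3M)
12. 1 mutineer ← the mainland.  (the mainland: 1O 1M; the island: 4O 2M)
13. 1 officer and 1 mutineer → the island.  (the mainland: 0O 0M; the island: 5O 3M)

13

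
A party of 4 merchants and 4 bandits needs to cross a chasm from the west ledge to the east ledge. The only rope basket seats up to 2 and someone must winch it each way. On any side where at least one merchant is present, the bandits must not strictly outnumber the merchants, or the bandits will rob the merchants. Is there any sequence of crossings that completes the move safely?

Following every safe sequence of crossings from the start, the most of the 8 that can be at the east ledge as the rope basket arrives there on crossings 1, 3, 5 is 2, 3, 4 respectively; the best ever achieved is 4 of 8.
From crossing 7 on, no configuration arises that was not already reachable earlier: only 11 distinct safe configurations (who is on which side, and where the rope basket is) can ever be reached, none of them has everyone across, and every continuation just revisits them. They are: 0 merchants + 0 bandits across (rope basket back at the start); 0 merchants + 1 bandit across (rope basket there); 0 merchants + 1 bandit across (rope basket back at the start); 0 merchants + 2 bandits across (rope basket there); 0 merchants + 2 bandits across (rope basket back at the start); 0 merchants + 3 bandits across (rope basket there); 0 merchants + 3 bandits across (rope basket back at the start); 0 merchants + 4 bandits across (rope basket there); 1 merchant + 1 bandit across (rope basket there); 1 merchant + 1 bandit across (rope basket back at the start); 2 merchants + 2 bandits across (rope basket there). So no valid plan exists.

No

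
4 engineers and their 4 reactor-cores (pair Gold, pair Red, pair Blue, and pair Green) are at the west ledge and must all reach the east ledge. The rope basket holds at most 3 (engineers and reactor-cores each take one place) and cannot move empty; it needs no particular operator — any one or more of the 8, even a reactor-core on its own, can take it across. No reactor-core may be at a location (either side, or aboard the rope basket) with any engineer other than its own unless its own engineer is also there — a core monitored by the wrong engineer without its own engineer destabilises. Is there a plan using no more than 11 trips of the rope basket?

Yes — this plan uses 9 crossings (≤ 11):
1. engineer Gold and reactor-core Gold cross → the east ledge.
2. engineer Gold crosses ← the west ledge.
3. engineer Gold, engineer Red, and reactor-core Red cross → the east ledge.
4. engineer Gold and reactor-core Gold cross ← the west ledge.
5. engineer Blue, engineer Gold, and engineer Green cross → the east ledge.
6. reactor-core Red crosses ← the west ledge.
7. reactor-core Gold and reactor-core Red cross → the east ledge.
8. reactor-core Gold crosses ← the west ledge.
9. reactor-core Blue, reactor-core Gold, and reactor-core Green cross → the east ledge.

Yes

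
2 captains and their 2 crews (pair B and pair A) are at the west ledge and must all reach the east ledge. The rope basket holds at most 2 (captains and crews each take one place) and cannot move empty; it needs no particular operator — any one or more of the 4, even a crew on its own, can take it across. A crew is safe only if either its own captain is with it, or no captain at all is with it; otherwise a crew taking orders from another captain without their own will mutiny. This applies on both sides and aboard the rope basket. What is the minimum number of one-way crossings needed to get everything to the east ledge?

Counting alone: each trip to the east ledge takes at most 2 across and each return brings at least 1 back, so after t trips out (and t−1 returns) at most 2t − (t−1) of the 4 are across; that first reaches 4 at t = 3, so at least 5 crossings are needed.
The plan below uses exactly 5 crossings, so it is optimal:
1. captain B and crew B cross → the east ledge.
2. captain B crosses ← the west ledge.
3. captain A and captain B cross → the east ledge.
4. captain A crosses ← the west ledge.
5. captain A and crew A cross → the east ledge.

5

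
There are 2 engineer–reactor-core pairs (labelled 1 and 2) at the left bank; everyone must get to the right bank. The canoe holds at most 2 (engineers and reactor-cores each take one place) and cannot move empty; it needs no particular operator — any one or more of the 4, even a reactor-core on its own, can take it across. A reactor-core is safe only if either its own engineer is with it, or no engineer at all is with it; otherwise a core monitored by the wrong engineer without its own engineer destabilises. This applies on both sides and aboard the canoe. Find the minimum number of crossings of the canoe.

Counting alone: each trip to the right bank takes at most 2 across and each return brings at least 1 back, so after t trips out (and t−1 returns) at most 2t − (t−1) of the 4 are across; that first reaches 4 at t = 3, so at least 5 crossings are needed.
The plan below uses exactly 5 crossings, so it is optimal:
1. engineer 1 and reactor-core 1 cross → the right bank.
2. engineer 1 crosses ← the left bank.
3. engineer 1 and engineer 2 cross → the right bank.
4. engineer 2 crosses ← the left bank.
5. engineer 2 and reactor-core 2 cross → the right bank.

5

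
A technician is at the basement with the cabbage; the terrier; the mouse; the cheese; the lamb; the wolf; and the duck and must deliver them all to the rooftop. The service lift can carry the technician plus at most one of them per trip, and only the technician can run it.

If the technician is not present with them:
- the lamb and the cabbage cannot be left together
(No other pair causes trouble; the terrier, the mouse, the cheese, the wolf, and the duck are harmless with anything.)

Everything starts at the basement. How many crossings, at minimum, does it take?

Counting alone: the technician can take at most 1 across per trip to the rooftop, so moving all 7 needs at least 7 loaded trips out, with a return between consecutive ones — at least 13 crossings.
The plan below uses exactly 13 crossings, so it is optimal:
1. Technician goes to the rooftop with the cabbage.  [the basement: the cheese, the duck, the lamb, the mouse, the terrier, the wolf | the rooftop: the cabbage]
2. Technician goes back to the basement alone.  [the basement: the cheese, the duck, the lamb, the mouse, the terrier, the wolf | the rooftop: the cabbage]
3. Technician goes to the rooftop with the terrier.  [the basement: the cheese, the duck, the lamb, the mouse, the wolf | the rooftop: the cabbage, the terrier]
4. Technician goes back to the basement alone.  [the basement: the cheese, the duck, the lamb, the mouse, the wolf | the rooftop: the cabbage, the terrier]
5. Technician goes to the rooftop with the mouse.  [the basement: the cheese, the duck, the lamb, the wolf | the rooftop: the cabbage, the mouse, the terrier]
6. Technician goes back to the basement alone.  [the basement: the cheese, the duck, the lamb, the wolf | the rooftop: the cabbage, the mouse, the terrier]
7. Technician goes to the rooftop with the cheese.  [the basement: the duck, the lamb, the wolf | the rooftop: the cabbage, the cheese, the mouse, the terrier]
8. Technician goes back to the basement alone.  [the basement: the duck, the lamb, the wolf | the rooftop: the cabbage, the cheese, the mouse, the terrier]
9. Technician goes to the rooftop with the wolf.  [the basement: the duck, the lamb | the rooftop: the cabbage, the cheese, the mouse, the terrier, the wolf]
10. Technician goes back to the basement alone.  [the basement: the duck, the lamb | the rooftop: the cabbage, the cheese, the mouse, the terrier, the wolf]
11. Technician goes to the rooftop with the duck.  [the basement: the lamb | the rooftop: the cabbage, the cheese, the duck, the mouse, the terrier, the wolf]
12. Technician goes back to the basement alone.  [the basement: the lamb | the rooftop: the cabbage, the cheese, the duck, the mouse, the terrier, the wolf]
13. Technician goes to the rooftop with the lamb.  [the basement: — | the rooftop: the cabbage, the cheese, the duck, the lamb, the mouse, the terrier, the wolf]

13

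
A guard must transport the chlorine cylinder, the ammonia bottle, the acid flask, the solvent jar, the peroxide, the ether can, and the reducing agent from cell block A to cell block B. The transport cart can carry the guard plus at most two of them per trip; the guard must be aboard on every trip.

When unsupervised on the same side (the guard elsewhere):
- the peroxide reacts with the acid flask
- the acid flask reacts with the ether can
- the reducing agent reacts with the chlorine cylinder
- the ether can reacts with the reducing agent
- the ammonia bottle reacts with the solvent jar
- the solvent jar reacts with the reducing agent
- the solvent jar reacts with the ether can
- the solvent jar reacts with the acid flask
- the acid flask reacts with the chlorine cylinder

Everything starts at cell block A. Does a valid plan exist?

No

Whatever the first load, the items left behind include a forbidden pair without the guard. No opening move is safe, so no plan exists.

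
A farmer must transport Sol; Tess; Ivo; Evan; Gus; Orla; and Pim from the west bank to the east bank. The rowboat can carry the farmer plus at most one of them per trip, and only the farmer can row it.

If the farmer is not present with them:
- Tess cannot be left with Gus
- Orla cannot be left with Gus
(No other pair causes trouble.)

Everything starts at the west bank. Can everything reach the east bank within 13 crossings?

Counting alone: the farmer can take at most 1 across per trip to the east bank, so moving all 7 needs at least 7 loaded trips out, with a return between consecutive ones — at least 13 crossings.
The safety rule pushes this higher. Following every safe sequence of crossings, the most of the 7 that can be at the east bank as the rowboat arrives there on crossing 13 is 6 — never all 7.
So the move cannot be finished within 13 crossings. (The shortest complete plan takes 15:)
1. Farmer goes to the east bank with Gus.  [the west bank: Evan, Ivo, Orla, Pim, Sol, Tess | the east bank: Gus]
2. Farmer goes back to the west bank alone.  [the west bank: Evan, Ivo, Orla, Pim, Sol, Tess | the east bank: Gus]
3. Farmer goes to the east bank with Sol.  [the west bank: Evan, Ivo, Orla, Pim, Tess | the east bank: Gus, Sol]
4. Farmer goes back to the west bank alone.  [the west bank: Evan, Ivo, Orla, Pim, Tess | the east bank: Gus, Sol]
5. Farmer goes to the east bank with Tess.  [the west bank: Evan, Ivo, Orla, Pim | the east bank: Gus, Sol, Tess]
6. Farmer goes back to the west bank with Gus.  [the west bank: Evan, Gus, Ivo, Orla, Pim | the east bank: Sol, Tess]
7. Farmer goes to the east bank with Orla.  [the west bank: Evan, Gus, Ivo, Pim | the east bank: Orla, Sol, Tess]
8. Farmer goes back to the west bank alone.  [the west bank: Evan, Gus, Ivo, Pim | the east bank: Orla, Sol, Tess]
9. Farmer goes to the east bank with Ivo.  [the west bank: Evan, Gus, Pim | the east bank: Ivo, Orla, Sol, Tess]
10. Farmer goes back to the west bank alone.  [the west bank: Evan, Gus, Pim | the east bank: Ivo, Orla, Sol, Tess]
11. Farmer goes to the east bank with Evan.  [the west bank: Gus, Pim | the east bank: Evan, Ivo, Orla, Sol, Tess]
12. Farmer goes back to the west bank alone.  [the west bank: Gus, Pim | the east bank: Evan, Ivo, Orla, Sol, Tess]
13. Farmer goes to the east bank with Pim.  [the west bank: Gus | the east bank: Evan, Ivo, Orla, Pim, Sol, Tess]
14. Farmer goes back to the west bank alone.  [the west bank: Gus | the east bank: Evan, Ivo, Orla, Pim, Sol, Tess]
15. Farmer goes to the east bank with Gus.  [the west bank: — | the east bank: Evan, Gus, Ivo, Orla, Pim, Sol, Tess]

No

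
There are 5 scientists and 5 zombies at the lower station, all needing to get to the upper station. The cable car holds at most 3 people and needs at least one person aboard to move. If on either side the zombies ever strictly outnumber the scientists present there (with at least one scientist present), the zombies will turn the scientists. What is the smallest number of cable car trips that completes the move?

Counting alone: each trip to the upper station takes at most 3 across and each return brings at least 1 back, so after t trips out (and t−1 returns) at most 3t − (t−1) of the 10 are across; that first reaches 10 at t = 5, so at least 9 crossings are needed.
The safety rule pushes this higher. Following every safe sequence of crossings, the most of the 10 that can be at the upper station as the cable car arrives there on crossing 9 is 9 — never all 10.
So no plan with fewer than 11 crossings exists, and this one achieves 11:
1. 2 zombies → the upper station.  (the lower station: 5S 3Z; the upper station: 0S 2Z)
2. 1 zombie ← the lower station.  (the lower station: 5S 4Z; the upper station: 0S 1Z)
3. 3 zombies → the upper station.  (the lower station: 5S 1Z; the upper station: 0S 4Z)
4. 1 zombie ← the lower station.  (the lower station: 5S 2Z; the upper station: 0S 3Z)
5. 3 scientists → the upper station.  (the lower station: 2S 2Z; the upper station: 3S 3Z)
6. 1 scientist and 1 zombie ← the lower station.  (the lower station: 3S 3Z; the upper station: 2S 2Z)
7. 3 scientists → the upper station.  (the lower station: 0S 3Z; the upper station: 5S 2Z)
8. 1 zombie ← the lower station.  (the lower station: 0S 4Z; the upper station: 5S 1Z)
9. 2 zombies → the upper station.  (the lower station: 0S 2Z; the upper station: 5S 3Z)
10. 1 zombie ← the lower station.  (the lower station: 0S 3Z; the upper station: 5S 2Z)
11. 3 zombies → the upper station.  (the lower station: 0S 0Z; the upper station: 5S 5Z)

11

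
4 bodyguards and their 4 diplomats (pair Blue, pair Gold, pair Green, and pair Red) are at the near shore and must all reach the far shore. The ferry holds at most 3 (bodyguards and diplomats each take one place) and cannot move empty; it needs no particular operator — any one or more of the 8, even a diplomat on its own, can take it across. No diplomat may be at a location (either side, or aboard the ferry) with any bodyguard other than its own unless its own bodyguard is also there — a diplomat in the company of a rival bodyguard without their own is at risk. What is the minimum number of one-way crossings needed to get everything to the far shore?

9

Counting alone: each trip to the far shore takes at most 3 across and each return brings at least 1 back, so after t trips out (and t−1 returns) at most 3t − (t−1) of the 8 are across; that first reaches 8 at t = 4, so at least 7 crossings are needed.
The safety rule pushes this higher. Following every safe sequence of crossings, the most of the 8 that can be at the far shore as the ferry arrives there on crossing 7 is 7 — never all 8.
So no plan with fewer than 9 crossings exists, and this one achieves 9:
1. bodyguard Blue and diplomat Blue cross → the far shore.
2. bodyguard Blue crosses ← the near shore.
3. bodyguard Blue, bodyguard Gold, and diplomat Gold cross → the far shore.
4. bodyguard Blue and diplomat Blue cross ← the near shore.
5. bodyguard Blue, bodyguard Green, and bodyguard Red cross → the far shore.
6. diplomat Gold crosses ← the near shore.
7. diplomat Blue and diplomat Gold cross → the far shore.
8. diplomat Blue crosses ← the near shore.
9. diplomat Blue, diplomat Green, and diplomat Red cross → the far shore.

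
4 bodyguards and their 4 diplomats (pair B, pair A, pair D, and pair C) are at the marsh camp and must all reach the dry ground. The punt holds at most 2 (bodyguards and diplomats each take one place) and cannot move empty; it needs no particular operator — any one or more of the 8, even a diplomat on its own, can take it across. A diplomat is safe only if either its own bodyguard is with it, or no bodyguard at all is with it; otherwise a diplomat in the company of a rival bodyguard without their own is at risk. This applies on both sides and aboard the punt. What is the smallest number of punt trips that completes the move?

Following every safe sequence of crossings from the start, the most of the 8 that can be at the dry ground as the punt arrives there on crossings 1, 3, 5 is 2, 3, 4 respectively; the best ever achieved is 4 of 8.
From crossing 7 on, no configuration arises that was not already reachable earlier: only 44 distinct safe configurations (who is on which side, and where the punt is) can ever be reached, none of them has everyone across, and every continuation just revisits them. So no valid plan exists.

impossible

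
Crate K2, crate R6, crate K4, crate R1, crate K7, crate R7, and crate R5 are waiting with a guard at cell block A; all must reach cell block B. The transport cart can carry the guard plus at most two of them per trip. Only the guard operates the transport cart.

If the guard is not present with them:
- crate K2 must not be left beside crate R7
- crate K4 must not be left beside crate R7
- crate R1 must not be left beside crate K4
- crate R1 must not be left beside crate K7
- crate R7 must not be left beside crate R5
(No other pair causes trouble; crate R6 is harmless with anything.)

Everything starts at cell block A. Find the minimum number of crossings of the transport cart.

Counting alone: the guard can take at most 2 across per trip to cell block B, so moving all 7 needs at least 4 loaded trips out, with a return between consecutive ones — at least 7 crossings.
The safety rule pushes this higher. Following every safe sequence of crossings, the most of the 7 that can be at cell block B as the transport cart arrives there on crossing 7 is 6 — never all 7.
So no plan with fewer than 9 crossings exists, and this one achieves 9:
1. Guard goes to cell block B with crate R1 and crate R7.
2. Guard goes back to cell block A alone.
3. Guard goes to cell block B with crate K2.
4. Guard goes back to cell block A with crate R7.
5. Guard goes to cell block B with crate K4 and crate R5.
6. Guard goes back to cell block A with crate R1.
7. Guard goes to cell block B with crate K7 and crate R6.
8. Guard goes back to cell block A alone.
9. Guard goes to cell block B with crate R1 and crate R7.

9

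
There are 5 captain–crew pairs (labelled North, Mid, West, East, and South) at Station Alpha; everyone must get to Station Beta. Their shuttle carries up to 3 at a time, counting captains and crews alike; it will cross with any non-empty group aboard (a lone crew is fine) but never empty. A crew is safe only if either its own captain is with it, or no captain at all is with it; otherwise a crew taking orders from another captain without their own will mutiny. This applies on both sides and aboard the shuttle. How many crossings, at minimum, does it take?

Counting alone: each trip to Station Beta takes at most 3 across and each return brings at least 1 back, so after t trips out (and t−1 returns) at most 3t − (t−1) of the 10 are across; that first reaches 10 at t = 5, so at least 9 crossings are needed.
The safety rule pushes this higher. Following every safe sequence of crossings, the most of the 10 that can be at Station Beta as the shuttle arrives there on crossing 9 is 9 — never all 10.
So no plan with fewer than 11 crossings exists, and this one achieves 11:
1. captain North and crew North cross → Station Beta.
2. captain North crosses ← Station Alpha.
3. crew East, crew Mid, and crew West cross → Station Beta.
4. crew North crosses ← Station Alpha.
5. captain East, captain Mid, and captain West cross → Station Beta.
6. captain Mid and crew Mid cross ← Station Alpha.
7. captain Mid, captain North, and captain South cross → Station Beta.
8. crew West crosses ← Station Alpha.
9. crew Mid and crew North cross → Station Beta.
10. crew North crosses ← Station Alpha.
11. crew North, crew South, and crew West cross → Station Beta.

11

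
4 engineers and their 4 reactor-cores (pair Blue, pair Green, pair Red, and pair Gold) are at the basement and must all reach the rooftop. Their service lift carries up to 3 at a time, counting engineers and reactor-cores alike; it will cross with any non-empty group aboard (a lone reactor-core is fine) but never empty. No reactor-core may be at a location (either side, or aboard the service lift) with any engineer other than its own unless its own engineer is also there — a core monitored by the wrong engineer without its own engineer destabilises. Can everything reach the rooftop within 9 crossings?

Yes

Yes — this plan uses 9 crossings (≤ 9):
1. engineer Blue and reactor-core Blue cross → the rooftop.
2. engineer Blue crosses ← the basement.
3. engineer Blue, engineer Green, and reactor-core Green cross → the rooftop.
4. engineer Blue and reactor-core Blue cross ← the basement.
5. engineer Blue, engineer Gold, and engineer Red cross → the rooftop.
6. reactor-core Green crosses ← the basement.
7. reactor-core Blue and reactor-core Green cross → the rooftop.
8. reactor-core Blue crosses ← the basement.
9. reactor-core Blue, reactor-core Gold, and reactor-core Red cross → the rooftop.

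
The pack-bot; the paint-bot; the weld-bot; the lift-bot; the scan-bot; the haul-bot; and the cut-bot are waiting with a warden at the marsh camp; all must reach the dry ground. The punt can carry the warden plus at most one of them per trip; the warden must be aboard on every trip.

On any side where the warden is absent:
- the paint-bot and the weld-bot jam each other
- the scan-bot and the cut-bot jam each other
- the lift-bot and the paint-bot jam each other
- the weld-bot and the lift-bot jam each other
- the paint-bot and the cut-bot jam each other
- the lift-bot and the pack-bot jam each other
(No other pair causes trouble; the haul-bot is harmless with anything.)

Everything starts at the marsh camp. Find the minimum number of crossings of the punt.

impossible

Whatever the first load, the items left behind include a forbidden pair without the warden. No opening move is safe, so no plan exists.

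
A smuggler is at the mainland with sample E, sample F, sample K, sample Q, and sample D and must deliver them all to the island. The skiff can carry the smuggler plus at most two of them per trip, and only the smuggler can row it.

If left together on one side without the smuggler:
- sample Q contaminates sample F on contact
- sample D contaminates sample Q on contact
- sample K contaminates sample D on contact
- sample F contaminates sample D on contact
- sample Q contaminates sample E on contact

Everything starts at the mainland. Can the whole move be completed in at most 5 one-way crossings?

Counting alone: the smuggler can take at most 2 across per trip to the island, so moving all 5 needs at least 3 loaded trips out, with a return between consecutive ones — at least 5 crossings.
The safety rule pushes this higher. Following every safe sequence of crossings, the most of the 5 that can be at the island as the skiff arrives there on crossing 5 is 4 — never all 5.
So the move cannot be finished within 5 crossings. (The shortest complete plan takes 7:)
1. Smuggler goes to the island with sample D and sample Q.  [the mainland: sample E, sample F, sample K | the island: sample D, sample Q]
2. Smuggler goes back to the mainland with sample Q.  [the mainland: sample E, sample F, sample K, sample Q | the island: sample D]
3. Smuggler goes to the island with sample E and sample F.  [the mainland: sample K, sample Q | the island: sample D, sample E, sample F]
4. Smuggler goes back to the mainland with sample F.  [the mainland: sample F, sample K, sample Q | the island: sample D, sample E]
5. Smuggler goes to the island with sample F and sample K.  [the mainland: sample Q | the island: sample D, sample E, sample F, sample K]
6. Smuggler goes back to the mainland with sample D.  [the mainland: sample D, sample Q | the island: sample E, sample F, sample K]
7. Smuggler goes to the island with sample D and sample Q.  [the mainland: — | the island: sample D, sample E, sample F, sample K, sample Q]

No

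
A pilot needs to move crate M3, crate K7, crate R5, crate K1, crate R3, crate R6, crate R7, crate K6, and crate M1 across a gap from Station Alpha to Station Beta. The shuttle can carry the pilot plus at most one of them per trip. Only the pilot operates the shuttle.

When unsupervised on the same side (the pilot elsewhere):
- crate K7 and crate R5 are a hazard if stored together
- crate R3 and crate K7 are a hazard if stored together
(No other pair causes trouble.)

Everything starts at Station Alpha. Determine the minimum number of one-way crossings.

19

Counting alone: the pilot can take at most 1 across per trip to Station Beta, so moving all 9 needs at least 9 loaded trips out, with a return between consecutive ones — at least 17 crossings.
The safety rule pushes this higher. Following every safe sequence of crossings, the most of the 9 that can be at Station Beta as the shuttle arrives there on crossing 17 is 8 — never all 9.
So no plan with fewer than 19 crossings exists, and this one achieves 19:
1. Pilot goes to Station Beta with crate K7.  [Station Alpha: crate K1, crate K6, crate M1, crate M3, crate R3, crate R5, crate R6, crate R7 | Station Beta: crate K7]
2. Pilot goes back to Station Alpha alone.  [Station Alpha: crate K1, crate K6, crate M1, crate M3, crate R3, crate R5, crate R6, crate R7 | Station Beta: crate K7]
3. Pilot goes to Station Beta with crate M3.  [Station Alpha: crate K1, crate K6, crate M1, crate R3, crate R5, crate R6, crate R7 | Station Beta: crate K7, crate M3]
4. Pilot goes back to Station Alpha alone.  [Station Alpha: crate K1, crate K6, crate M1, crate R3, crate R5, crate R6, crate R7 | Station Beta: crate K7, crate M3]
5. Pilot goes to Station Beta with crate R5.  [Station Alpha: crate K1, crate K6, crate M1, crate R3, crate R6, crate R7 | Station Beta: crate K7, crate M3, crate R5]
6. Pilot goes back to Station Alpha with crate K7.  [Station Alpha: crate K1, crate K6, crate K7, crate M1, crate R3, crate R6, crate R7 | Station Beta: crate M3, crate R5]
7. Pilot goes to Station Beta with crate R3.  [Station Alpha: crate K1, crate K6, crate K7, crate M1, crate R6, crate R7 | Station Beta: crate M3, crate R3, crate R5]
8. Pilot goes back to Station Alpha alone.  [Station Alpha: crate K1, crate K6, crate K7, crate M1, crate R6, crate R7 | Station Beta: crate M3, crate R3, crate R5]
9. Pilot goes to Station Beta with crate K1.  [Station Alpha: crate K6, crate K7, crate M1, crate R6, crate R7 | Station Beta: crate K1, crate M3, crate R3, crate R5]
10. Pilot goes back to Station Alpha alone.  [Station Alpha: crate K6, crate K7, crate M1, crate R6, crate R7 | Station Beta: crate K1, crate M3, crate R3, crate R5]
11. Pilot goes to Station Beta with crate R6.  [Station Alpha: crate K6, crate K7, crate M1, crate R7 | Station Beta: crate K1, crate M3, crate R3, crate R5, crate R6]
12. Pilot goes back to Station Alpha alone.  [Station Alpha: crate K6, crate K7, crate M1, crate R7 | Station Beta: crate K1, crate M3, crate R3, crate R5, crate R6]
13. Pilot goes to Station Beta with crate R7.  [Station Alpha: crate K6, crate K7, crate M1 | Station Beta: crate K1, crate M3, crate R3, crate R5, crate R6, crate R7]
14. Pilot goes back to Station Alpha alone.  [Station Alpha: crate K6, crate K7, crate M1 | Station Beta: crate K1, crate M3, crate R3, crate R5, crate R6, crate R7]
15. Pilot goes to Station Beta with crate K6.  [Station Alpha: crate K7, crate M1 | Station Beta: crate K1, crate K6, crate M3, crate R3, crate R5, crate R6, crate R7]
16. Pilot goes back to Station Alpha alone.  [Station Alpha: crate K7, crate M1 | Station Beta: crate K1, crate K6, crate M3, crate R3, crate R5, crate R6, crate R7]
17. Pilot goes to Station Beta with crate M1.  [Station Alpha: crate K7 | Station Beta: crate K1, crate K6, crate M1, crate M3, crate R3, crate R5, crate R6, crate R7]
18. Pilot goes back to Station Alpha alone.  [Station Alpha: crate K7 | Station Beta: crate K1, crate K6, crate M1, crate M3, crate R3, crate R5, crate R6, crate R7]
19. Pilot goes to Station Beta with crate K7.  [Station Alpha: — | Station Beta: crate K1, crate K6, crate K7, crate M1, crate M3, crate R3, crate R5, crate R6, crate R7]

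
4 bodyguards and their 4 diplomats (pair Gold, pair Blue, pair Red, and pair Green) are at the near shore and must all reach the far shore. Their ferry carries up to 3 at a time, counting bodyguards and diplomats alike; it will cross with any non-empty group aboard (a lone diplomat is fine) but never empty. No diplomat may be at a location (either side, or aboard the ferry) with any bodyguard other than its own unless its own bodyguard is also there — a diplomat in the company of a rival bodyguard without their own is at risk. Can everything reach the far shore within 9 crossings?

Yes

Yes — this plan uses 9 crossings (≤ 9):
1. bodyguard Gold and diplomat Gold cross → the far shore.
2. bodyguard Gold crosses ← the near shore.
3. bodyguard Blue, bodyguard Gold, and diplomat Blue cross → the far shore.
4. bodyguard Gold and diplomat Gold cross ← the near shore.
5. bodyguard Gold, bodyguard Green, and bodyguard Red cross → the far shore.
6. diplomat Blue crosses ← the near shore.
7. diplomat Blue and diplomat Gold cross → the far shore.
8. diplomat Gold crosses ← the near shore.
9. diplomat Gold, diplomat Green, and diplomat Red cross → the far shore.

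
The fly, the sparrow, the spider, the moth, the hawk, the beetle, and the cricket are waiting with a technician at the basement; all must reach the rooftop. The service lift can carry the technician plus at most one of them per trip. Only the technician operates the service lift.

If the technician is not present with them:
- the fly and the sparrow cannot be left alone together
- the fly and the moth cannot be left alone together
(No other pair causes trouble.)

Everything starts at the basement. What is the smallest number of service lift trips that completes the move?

15

Counting alone: the technician can take at most 1 across per trip to the rooftop, so moving all 7 needs at least 7 loaded trips out, with a return between consecutive ones — at least 13 crossings.
The safety rule pushes this higher. Following every safe sequence of crossings, the most of the 7 that can be at the rooftop as the service lift arrives there on crossing 13 is 6 — never all 7.
So no plan with fewer than 15 crossings exists, and this one achieves 15:
1. Technician goes to the rooftop with the fly.  [the basement: the beetle, the cricket, the hawk, the moth, the sparrow, the spider | the rooftop: the fly]
2. Technician goes back to the basement alone.  [the basement: the beetle, the cricket, the hawk, the moth, the sparrow, the spider | the rooftop: the fly]
3. Technician goes to the rooftop with the sparrow.  [the basement: the beetle, the cricket, the hawk, the moth, the spider | the rooftop: the fly, the sparrow]
4. Technician goes back to the basement with the fly.  [the basement: the beetle, the cricket, the fly, the hawk, the moth, the spider | the rooftop: the sparrow]
5. Technician goes to the rooftop with the moth.  [the basement: the beetle, the cricket, the fly, the hawk, the spider | the rooftop: the moth, the sparrow]
6. Technician goes back to the basement alone.  [the basement: the beetle, the cricket, the fly, the hawk, the spider | the rooftop: the moth, the sparrow]
7. Technician goes to the rooftop with the spider.  [the basement: the beetle, the cricket, the fly, the hawk | the rooftop: the moth, the sparrow, the spider]
8. Technician goes back to the basement alone.  [the basement: the beetle, the cricket, the fly, the hawk | the rooftop: the moth, the sparrow, the spider]
9. Technician goes to the rooftop with the hawk.  [the basement: the beetle, the cricket, the fly | the rooftop: the hawk, the moth, the sparrow, the spider]
10. Technician goes back to the basement alone.  [the basement: the beetle, the cricket, the fly | the rooftop: the hawk, the moth, the sparrow, the spider]
11. Technician goes to the rooftop with the beetle.  [the basement: the cricket, the fly | the rooftop: the beetle, the hawk, the moth, the sparrow, the spider]
12. Technician goes back to the basement alone.  [the basement: the cricket, the fly | the rooftop: the beetle, the hawk, the moth, the sparrow, the spider]
13. Technician goes to the rooftop with the cricket.  [the basement: the fly | the rooftop: the beetle, the cricket, the hawk, the moth, the sparrow, the spider]
14. Technician goes back to the basement alone.  [the basement: the fly | the rooftop: the beetle, the cricket, the hawk, the moth, the sparrow, the spider]
15. Technician goes to the rooftop with the fly.  [the basement: — | the rooftop: the beetle, the cricket, the fly, the hawk, the moth, the sparrow, the spider]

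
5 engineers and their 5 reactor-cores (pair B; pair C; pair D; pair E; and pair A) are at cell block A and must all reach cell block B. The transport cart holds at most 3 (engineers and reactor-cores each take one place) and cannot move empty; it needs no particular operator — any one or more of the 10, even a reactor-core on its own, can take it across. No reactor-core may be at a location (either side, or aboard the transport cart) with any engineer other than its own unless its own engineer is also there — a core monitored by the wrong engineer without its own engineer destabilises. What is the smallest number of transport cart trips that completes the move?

11

Counting alone: each trip to cell block B takes at most 3 across and each return brings at least 1 back, so after t trips out (and t−1 returns) at most 3t − (t−1) of the 10 are across; that first reaches 10 at t = 5, so at least 9 crossings are needed.
The safety rule pushes this higher. Following every safe sequence of crossings, the most of the 10 that can be at cell block B as the transport cart arrives there on crossing 9 is 9 — never all 10.
So no plan with fewer than 11 crossings exists, and this one achieves 11:
1. engineer B and reactor-core B cross → cell block B.
2. engineer B crosses ← cell block A.
3. reactor-core C, reactor-core D, and reactor-core E cross → cell block B.
4. reactor-core B crosses ← cell block A.
5. engineer C, engineer D, and engineer E cross → cell block B.
6. engineer C and reactor-core C cross ← cell block A.
7. engineer A, engineer B, and engineer C cross → cell block B.
8. reactor-core D crosses ← cell block A.
9. reactor-core B and reactor-core C cross → cell block B.
10. reactor-core B crosses ← cell block A.
11. reactor-core A, reactor-core B, and reactor-core D cross → cell block B.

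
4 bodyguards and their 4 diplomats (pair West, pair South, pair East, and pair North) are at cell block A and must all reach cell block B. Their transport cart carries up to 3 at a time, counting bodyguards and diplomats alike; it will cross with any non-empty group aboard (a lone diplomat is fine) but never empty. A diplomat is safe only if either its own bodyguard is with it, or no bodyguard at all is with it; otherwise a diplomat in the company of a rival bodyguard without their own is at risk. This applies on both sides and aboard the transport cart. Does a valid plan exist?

Yes

1. bodyguard West and diplomat West cross → cell block B.
2. bodyguard West crosses ← cell block A.
3. bodyguard South, bodyguard West, and diplomat South cross → cell block B.
4. bodyguard West and diplomat West cross ← cell block A.
5. bodyguard East, bodyguard North, and bodyguard West cross → cell block B.
6. diplomat South crosses ← cell block A.
7. diplomat South and diplomat West cross → cell block B.
8. diplomat West crosses ← cell block A.
9. diplomat East, diplomat North, and diplomat West cross → cell block B.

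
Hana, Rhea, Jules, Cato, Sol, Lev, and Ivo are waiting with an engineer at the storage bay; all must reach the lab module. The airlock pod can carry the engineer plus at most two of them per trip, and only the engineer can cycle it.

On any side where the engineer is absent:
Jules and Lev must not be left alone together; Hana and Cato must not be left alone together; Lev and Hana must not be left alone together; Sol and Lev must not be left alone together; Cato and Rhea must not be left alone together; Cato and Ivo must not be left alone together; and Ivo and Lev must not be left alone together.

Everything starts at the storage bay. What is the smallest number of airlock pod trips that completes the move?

9

Counting alone: the engineer can take at most 2 across per trip to the lab module, so moving all 7 needs at least 4 loaded trips out, with a return between consecutive ones — at least 7 crossings.
The safety rule pushes this higher. Following every safe sequence of crossings, the most of the 7 that can be at the lab module as the airlock pod arrives there on crossing 7 is 6 — never all 7.
So no plan with fewer than 9 crossings exists, and this one achieves 9:
1. Engineer goes to the lab module with Cato and Lev.
2. Engineer goes back to the storage bay alone.
3. Engineer goes to the lab module with Rhea.
4. Engineer goes back to the storage bay with Cato.
5. Engineer goes to the lab module with Hana and Ivo.
6. Engineer goes back to the storage bay with Lev.
7. Engineer goes to the lab module with Jules and Sol.
8. Engineer goes back to the storage bay alone.
9. Engineer goes to the lab module with Cato and Lev.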